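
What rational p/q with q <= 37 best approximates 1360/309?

22/5

Expand x = 1360/309 as a continued fraction with the Euclidean algorithm:
  1360 = 4*309 + 124, so a_0 = 4.
  309 = 2*124 + 61, so a_1 = 2.
  124 = 2*61 + 2, so a_2 = 2.
  61 = 30*2 + 1, so a_3 = 30.
  2 = 2*1 + 0, so a_4 = 2.
so x = [4; 2, 2, 30, 2].
Convergents (p_i = a_i*p_{i-1} + p_{i-2}, q_i = a_i*q_{i-1} + q_{i-2} with p_{-2}=0, p_{-1}=1, q_{-2}=1, q_{-1}=0), until the denominator exceeds 37:
  i=0: a_0=4, p_0 = 4*1 + 0 = 4, q_0 = 4*0 + 1 = 1.
  i=1: a_1=2, p_1 = 2*4 + 1 = 9, q_1 = 2*1 + 0 = 2.
  i=2: a_2=2, p_2 = 2*9 + 4 = 22, q_2 = 2*2 + 1 = 5.
  i=3: a_3=30, p_3 = 30*22 + 9 = 669, q_3 = 30*5 + 2 = 152.
q_3 = 152 > 37, so the last convergent with denominator <= 37 is p_2/q_2 = 22/5.
The closest fraction with denominator <= 37 is either p_2/q_2 or the intermediate fraction (k*p_2 + p_1)/(k*q_2 + q_1) with the largest k >= 1 whose denominator stays <= 37; these approach x as k grows, and every other convergent or intermediate fraction in range is farther away.
Largest k: floor((37 - q_1)/q_2) = floor((37 - 2)/5) = 7.
That gives (7*22 + 9)/(7*5 + 2) = 163/37.
Compare the errors: |x - 22/5| = |1360*5 - 22*309|/(309*5) = 2/1545, and |x - 163/37| = |1360*37 - 163*309|/(309*37) = 47/11433.
Cross-multiplying, 2*11433 = 22866 < 72615 = 47*1545, so 2/1545 is smaller: the convergent 22/5 is closer to x than 163/37.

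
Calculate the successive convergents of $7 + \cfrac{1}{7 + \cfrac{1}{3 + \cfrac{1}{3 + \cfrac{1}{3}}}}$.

7/1, 50/7, 157/22, 521/73, 1720/241

Using the convergent recurrence p_i = a_i*p_{i-1} + p_{i-2}, q_i = a_i*q_{i-1} + q_{i-2} with p_{-2}=0, p_{-1}=1, q_{-2}=1, q_{-1}=0:
  i=0: a_0=7, p_0 = 7*1 + 0 = 7, q_0 = 7*0 + 1 = 1.
  i=1: a_1=7, p_1 = 7*7 + 1 = 50, q_1 = 7*1 + 0 = 7.
  i=2: a_2=3, p_2 = 3*50 + 7 = 157, q_2 = 3*7 + 1 = 22.
  i=3: a_3=3, p_3 = 3*157 + 50 = 521, q_3 = 3*22 + 7 = 73.
  i=4: a_4=3, p_4 = 3*521 + 157 = 1720, q_4 = 3*73 + 22 = 241.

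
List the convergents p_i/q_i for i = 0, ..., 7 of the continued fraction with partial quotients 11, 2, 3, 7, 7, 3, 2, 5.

Using the convergent recurrence p_i = a_i*p_{i-1} + p_{i-2}, q_i = a_i*q_{i-1} + q_{i-2} with p_{-2}=0, p_{-1}=1, q_{-2}=1, q_{-1}=0:
  i=0: a_0=11, p_0 = 11*1 + 0 = 11, q_0 = 11*0 + 1 = 1.
  i=1: a_1=2, p_1 = 2*11 + 1 = 23, q_1 = 2*1 + 0 = 2.
  i=2: a_2=3, p_2 = 3*23 + 11 = 80, q_2 = 3*2 + 1 = 7.
  i=3: a_3=7, p_3 = 7*80 + 23 = 583, q_3 = 7*7 + 2 = 51.
  i=4: a_4=7, p_4 = 7*583 + 80 = 4161, q_4 = 7*51 + 7 = 364.
  i=5: a_5=3, p_5 = 3*4161 + 583 = 13066, q_5 = 3*364 + 51 = 1143.
  i=6: a_6=2, p_6 = 2*13066 + 4161 = 30293, q_6 = 2*1143 + 364 = 2650.
  i=7: a_7=5, p_7 = 5*30293 + 13066 = 164531, q_7 = 5*2650 + 1143 = 14393.

11/1, 23/2, 80/7, 583/51, 4161/364, 13066/1143, 30293/2650, 164531/14393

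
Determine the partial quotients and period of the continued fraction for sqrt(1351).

[36; (1, 3, 10, 3, 1, 72)]

Write x_i = (sqrt(1351) + m_i)/d_i with (m_0, d_0) = (0, 1). a_0 = floor(sqrt(1351)) = 36, since 36^2 = 1296 <= 1351 < 1369 = 37^2.
Iterate m_{i+1} = d_i*a_i - m_i, d_{i+1} = (1351 - m_{i+1}^2)/d_i, a_{i+1} = floor((a_0 + m_{i+1})/d_{i+1}):
  m_1 = 1*36 - 0 = 36, d_1 = (1351 - 36^2)/1 = 55/1 = 55, a_1 = floor((36 + 36)/55) = 1.
  m_2 = 55*1 - 36 = 19, d_2 = (1351 - 19^2)/55 = 990/55 = 18, a_2 = floor((36 + 19)/18) = 3.
  m_3 = 18*3 - 19 = 35, d_3 = (1351 - 35^2)/18 = 126/18 = 7, a_3 = floor((36 + 35)/7) = 10.
  m_4 = 7*10 - 35 = 35, d_4 = (1351 - 35^2)/7 = 126/7 = 18, a_4 = floor((36 + 35)/18) = 3.
  m_5 = 18*3 - 35 = 19, d_5 = (1351 - 19^2)/18 = 990/18 = 55, a_5 = floor((36 + 19)/55) = 1.
  m_6 = 55*1 - 19 = 36, d_6 = (1351 - 36^2)/55 = 55/55 = 1, a_6 = floor((36 + 36)/1) = 72.
  m_7 = 1*72 - 36 = 36, d_7 = (1351 - 36^2)/1 = 55/1 = 55: (m_7, d_7) = (m_1, d_1) = (36, 55), so from here the quotients repeat a_1, ..., a_6; the period length is 6.
Hence the expansion of sqrt(1351) is a_0 = 36 followed by the repeating block 1, 3, 10, 3, 1, 72 (period 6).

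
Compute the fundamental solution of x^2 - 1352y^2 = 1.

First expand sqrt(1352) as a continued fraction. With x_i = (sqrt(1352) + m_i)/d_i and (m_0, d_0) = (0, 1): a_0 = floor(sqrt(1352)) = 36, since 36^2 = 1296 <= 1352 < 1369 = 37^2.
Iterate m_{i+1} = d_i*a_i - m_i, d_{i+1} = (1352 - m_{i+1}^2)/d_i, a_{i+1} = floor((a_0 + m_{i+1})/d_{i+1}):
  m_1 = 1*36 - 0 = 36, d_1 = (1352 - 36^2)/1 = 56/1 = 56, a_1 = floor((36 + 36)/56) = 1.
  m_2 = 56*1 - 36 = 20, d_2 = (1352 - 20^2)/56 = 952/56 = 17, a_2 = floor((36 + 20)/17) = 3.
  m_3 = 17*3 - 20 = 31, d_3 = (1352 - 31^2)/17 = 391/17 = 23, a_3 = floor((36 + 31)/23) = 2.
  m_4 = 23*2 - 31 = 15, d_4 = (1352 - 15^2)/23 = 1127/23 = 49, a_4 = floor((36 + 15)/49) = 1.
  m_5 = 49*1 - 15 = 34, d_5 = (1352 - 34^2)/49 = 196/49 = 4, a_5 = floor((36 + 34)/4) = 17.
  m_6 = 4*17 - 34 = 34, d_6 = (1352 - 34^2)/4 = 196/4 = 49, a_6 = floor((36 + 34)/49) = 1.
  m_7 = 49*1 - 34 = 15, d_7 = (1352 - 15^2)/49 = 1127/49 = 23, a_7 = floor((36 + 15)/23) = 2.
  m_8 = 23*2 - 15 = 31, d_8 = (1352 - 31^2)/23 = 391/23 = 17, a_8 = floor((36 + 31)/17) = 3.
  m_9 = 17*3 - 31 = 20, d_9 = (1352 - 20^2)/17 = 952/17 = 56, a_9 = floor((36 + 20)/56) = 1.
  m_10 = 56*1 - 20 = 36, d_10 = (1352 - 36^2)/56 = 56/56 = 1, a_10 = floor((36 + 36)/1) = 72.
  m_11 = 1*72 - 36 = 36, d_11 = (1352 - 36^2)/1 = 56/1 = 56: (m_11, d_11) = (m_1, d_1) = (36, 56), so from here the quotients repeat a_1, ..., a_10; the period length is 10.
So sqrt(1352) = [36; (1, 3, 2, 1, 17, 1, 2, 3, 1, 72)] with period length k = 10.
k is even, so the fundamental solution of x^2 - 1352y^2 = 1 is (p_{k-1}, q_{k-1}) = (p_9, q_9); compute convergents through index 9.
Convergents (p_i = a_i*p_{i-1} + p_{i-2}, q_i = a_i*q_{i-1} + q_{i-2} with p_{-2}=0, p_{-1}=1, q_{-2}=1, q_{-1}=0):
  i=0: a_0=36, p_0 = 36*1 + 0 = 36, q_0 = 36*0 + 1 = 1.
  i=1: a_1=1, p_1 = 1*36 + 1 = 37, q_1 = 1*1 + 0 = 1.
  i=2: a_2=3, p_2 = 3*37 + 36 = 147, q_2 = 3*1 + 1 = 4.
  i=3: a_3=2, p_3 = 2*147 + 37 = 331, q_3 = 2*4 + 1 = 9.
  i=4: a_4=1, p_4 = 1*331 + 147 = 478, q_4 = 1*9 + 4 = 13.
  i=5: a_5=17, p_5 = 17*478 + 331 = 8457, q_5 = 17*13 + 9 = 230.
  i=6: a_6=1, p_6 = 1*8457 + 478 = 8935, q_6 = 1*230 + 13 = 243.
  i=7: a_7=2, p_7 = 2*8935 + 8457 = 26327, q_7 = 2*243 + 230 = 716.
  i=8: a_8=3, p_8 = 3*26327 + 8935 = 87916, q_8 = 3*716 + 243 = 2391.
  i=9: a_9=1, p_9 = 1*87916 + 26327 = 114243, q_9 = 1*2391 + 716 = 3107.
Check: 114243^2 - 1352*3107^2 = 13051463049 - 13051463048 = 1, so (x, y) = (114243, 3107) solves the equation, and by the theorem it is the least positive solution.

(x, y) = (114243, 3107)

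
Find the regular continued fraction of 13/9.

[1; 2, 4]

Run the Euclidean algorithm on 13 and 9; the successive quotients are the partial quotients a_0, a_1, ... (each step inverts the fractional part left over by the previous one):
  13 = 1*9 + 4, so a_0 = 1.
  9 = 2*4 + 1, so a_1 = 2.
  4 = 4*1 + 0, so a_2 = 4.
The remainder reaches 0 after 3 divisions, so the expansion has 3 partial quotients, read off in order.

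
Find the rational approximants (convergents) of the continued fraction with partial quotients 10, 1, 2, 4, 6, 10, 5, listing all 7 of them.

10/1, 11/1, 32/3, 139/13, 866/81, 8799/823, 44861/4196

Using the convergent recurrence p_i = a_i*p_{i-1} + p_{i-2}, q_i = a_i*q_{i-1} + q_{i-2} with p_{-2}=0, p_{-1}=1, q_{-2}=1, q_{-1}=0:
  i=0: a_0=10, p_0 = 10*1 + 0 = 10, q_0 = 10*0 + 1 = 1.
  i=1: a_1=1, p_1 = 1*10 + 1 = 11, q_1 = 1*1 + 0 = 1.
  i=2: a_2=2, p_2 = 2*11 + 10 = 32, q_2 = 2*1 + 1 = 3.
  i=3: a_3=4, p_3 = 4*32 + 11 = 139, q_3 = 4*3 + 1 = 13.
  i=4: a_4=6, p_4 = 6*139 + 32 = 866, q_4 = 6*13 + 3 = 81.
  i=5: a_5=10, p_5 = 10*866 + 139 = 8799, q_5 = 10*81 + 13 = 823.
  i=6: a_6=5, p_6 = 5*8799 + 866 = 44861, q_6 = 5*823 + 81 = 4196.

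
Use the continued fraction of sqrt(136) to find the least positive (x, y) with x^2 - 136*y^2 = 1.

(x, y) = (35, 3)

First expand sqrt(136) as a continued fraction. With x_i = (sqrt(136) + m_i)/d_i and (m_0, d_0) = (0, 1): a_0 = floor(sqrt(136)) = 11, since 11^2 = 121 <= 136 < 144 = 12^2.
Iterate m_{i+1} = d_i*a_i - m_i, d_{i+1} = (136 - m_{i+1}^2)/d_i, a_{i+1} = floor((a_0 + m_{i+1})/d_{i+1}):
  m_1 = 1*11 - 0 = 11, d_1 = (136 - 11^2)/1 = 15/1 = 15, a_1 = floor((11 + 11)/15) = 1.
  m_2 = 15*1 - 11 = 4, d_2 = (136 - 4^2)/15 = 120/15 = 8, a_2 = floor((11 + 4)/8) = 1.
  m_3 = 8*1 - 4 = 4, d_3 = (136 - 4^2)/8 = 120/8 = 15, a_3 = floor((11 + 4)/15) = 1.
  m_4 = 15*1 - 4 = 11, d_4 = (136 - 11^2)/15 = 15/15 = 1, a_4 = floor((11 + 11)/1) = 22.
  m_5 = 1*22 - 11 = 11, d_5 = (136 - 11^2)/1 = 15/1 = 15: (m_5, d_5) = (m_1, d_1) = (11, 15), so from here the quotients repeat a_1, ..., a_4; the period length is 4.
So sqrt(136) = [11; (1, 1, 1, 22)] with period length k = 4.
k is even, so the fundamental solution of x^2 - 136y^2 = 1 is (p_{k-1}, q_{k-1}) = (p_3, q_3); compute convergents through index 3.
Convergents (p_i = a_i*p_{i-1} + p_{i-2}, q_i = a_i*q_{i-1} + q_{i-2} with p_{-2}=0, p_{-1}=1, q_{-2}=1, q_{-1}=0):
  i=0: a_0=11, p_0 = 11*1 + 0 = 11, q_0 = 11*0 + 1 = 1.
  i=1: a_1=1, p_1 = 1*11 + 1 = 12, q_1 = 1*1 + 0 = 1.
  i=2: a_2=1, p_2 = 1*12 + 11 = 23, q_2 = 1*1 + 1 = 2.
  i=3: a_3=1, p_3 = 1*23 + 12 = 35, q_3 = 1*2 + 1 = 3.
Check: 35^2 - 136*3^2 = 1225 - 1224 = 1, so (x, y) = (35, 3) solves the equation, and by the theorem it is the least positive solution.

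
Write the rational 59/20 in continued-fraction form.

Run the Euclidean algorithm on 59 and 20; the successive quotients are the partial quotients a_0, a_1, ... (each step inverts the fractional part left over by the previous one):
  59 = 2*20 + 19, so a_0 = 2.
  20 = 1*19 + 1, so a_1 = 1.
  19 = 19*1 + 0, so a_2 = 19.
The remainder reaches 0 after 3 divisions, so the expansion has 3 partial quotients, read off in order.

[2; 1, 19]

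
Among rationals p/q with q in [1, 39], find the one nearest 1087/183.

Expand x = 1087/183 as a continued fraction with the Euclidean algorithm:
  1087 = 5*183 + 172, so a_0 = 5.
  183 = 1*172 + 11, so a_1 = 1.
  172 = 15*11 + 7, so a_2 = 15.
  11 = 1*7 + 4, so a_3 = 1.
  7 = 1*4 + 3, so a_4 = 1.
  4 = 1*3 + 1, so a_5 = 1.
  3 = 3*1 + 0, so a_6 = 3.
so x = [5; 1, 15, 1, 1, 1, 3].
Convergents (p_i = a_i*p_{i-1} + p_{i-2}, q_i = a_i*q_{i-1} + q_{i-2} with p_{-2}=0, p_{-1}=1, q_{-2}=1, q_{-1}=0), until the denominator exceeds 39:
  i=0: a_0=5, p_0 = 5*1 + 0 = 5, q_0 = 5*0 + 1 = 1.
  i=1: a_1=1, p_1 = 1*5 + 1 = 6, q_1 = 1*1 + 0 = 1.
  i=2: a_2=15, p_2 = 15*6 + 5 = 95, q_2 = 15*1 + 1 = 16.
  i=3: a_3=1, p_3 = 1*95 + 6 = 101, q_3 = 1*16 + 1 = 17.
  i=4: a_4=1, p_4 = 1*101 + 95 = 196, q_4 = 1*17 + 16 = 33.
  i=5: a_5=1, p_5 = 1*196 + 101 = 297, q_5 = 1*33 + 17 = 50.
q_5 = 50 > 39, so the last convergent with denominator <= 39 is p_4/q_4 = 196/33.
The closest fraction with denominator <= 39 is either p_4/q_4 or the intermediate fraction (k*p_4 + p_3)/(k*q_4 + q_3) with the largest k >= 1 whose denominator stays <= 39; these approach x as k grows, and every other convergent or intermediate fraction in range is farther away.
Largest k: floor((39 - q_3)/q_4) = floor((39 - 17)/33) = 0.
Since k = 0, no intermediate fraction beyond p_4/q_4 has denominator <= 39, so the convergent 196/33 is the closest (its error is |1087*33 - 196*183|/(183*33) = 3/6039).

196/33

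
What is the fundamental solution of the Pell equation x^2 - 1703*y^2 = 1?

First expand sqrt(1703) as a continued fraction. With x_i = (sqrt(1703) + m_i)/d_i and (m_0, d_0) = (0, 1): a_0 = floor(sqrt(1703)) = 41, since 41^2 = 1681 <= 1703 < 1764 = 42^2.
Iterate m_{i+1} = d_i*a_i - m_i, d_{i+1} = (1703 - m_{i+1}^2)/d_i, a_{i+1} = floor((a_0 + m_{i+1})/d_{i+1}):
  m_1 = 1*41 - 0 = 41, d_1 = (1703 - 41^2)/1 = 22/1 = 22, a_1 = floor((41 + 41)/22) = 3.
  m_2 = 22*3 - 41 = 25, d_2 = (1703 - 25^2)/22 = 1078/22 = 49, a_2 = floor((41 + 25)/49) = 1.
  m_3 = 49*1 - 25 = 24, d_3 = (1703 - 24^2)/49 = 1127/49 = 23, a_3 = floor((41 + 24)/23) = 2.
  m_4 = 23*2 - 24 = 22, d_4 = (1703 - 22^2)/23 = 1219/23 = 53, a_4 = floor((41 + 22)/53) = 1.
  m_5 = 53*1 - 22 = 31, d_5 = (1703 - 31^2)/53 = 742/53 = 14, a_5 = floor((41 + 31)/14) = 5.
  m_6 = 14*5 - 31 = 39, d_6 = (1703 - 39^2)/14 = 182/14 = 13, a_6 = floor((41 + 39)/13) = 6.
  m_7 = 13*6 - 39 = 39, d_7 = (1703 - 39^2)/13 = 182/13 = 14, a_7 = floor((41 + 39)/14) = 5.
  m_8 = 14*5 - 39 = 31, d_8 = (1703 - 31^2)/14 = 742/14 = 53, a_8 = floor((41 + 31)/53) = 1.
  m_9 = 53*1 - 31 = 22, d_9 = (1703 - 22^2)/53 = 1219/53 = 23, a_9 = floor((41 + 22)/23) = 2.
  m_10 = 23*2 - 22 = 24, d_10 = (1703 - 24^2)/23 = 1127/23 = 49, a_10 = floor((41 + 24)/49) = 1.
  m_11 = 49*1 - 24 = 25, d_11 = (1703 - 25^2)/49 = 1078/49 = 22, a_11 = floor((41 + 25)/22) = 3.
  m_12 = 22*3 - 25 = 41, d_12 = (1703 - 41^2)/22 = 22/22 = 1, a_12 = floor((41 + 41)/1) = 82.
  m_13 = 1*82 - 41 = 41, d_13 = (1703 - 41^2)/1 = 22/1 = 22: (m_13, d_13) = (m_1, d_1) = (41, 22), so from here the quotients repeat a_1, ..., a_12; the period length is 12.
So sqrt(1703) = [41; (3, 1, 2, 1, 5, 6, 5, 1, 2, 1, 3, 82)] with period length k = 12.
k is even, so the fundamental solution of x^2 - 1703y^2 = 1 is (p_{k-1}, q_{k-1}) = (p_11, q_11); compute convergents through index 11.
Convergents (p_i = a_i*p_{i-1} + p_{i-2}, q_i = a_i*q_{i-1} + q_{i-2} with p_{-2}=0, p_{-1}=1, q_{-2}=1, q_{-1}=0):
  i=0: a_0=41, p_0 = 41*1 + 0 = 41, q_0 = 41*0 + 1 = 1.
  i=1: a_1=3, p_1 = 3*41 + 1 = 124, q_1 = 3*1 + 0 = 3.
  i=2: a_2=1, p_2 = 1*124 + 41 = 165, q_2 = 1*3 + 1 = 4.
  i=3: a_3=2, p_3 = 2*165 + 124 = 454, q_3 = 2*4 + 3 = 11.
  i=4: a_4=1, p_4 = 1*454 + 165 = 619, q_4 = 1*11 + 4 = 15.
  i=5: a_5=5, p_5 = 5*619 + 454 = 3549, q_5 = 5*15 + 11 = 86.
  i=6: a_6=6, p_6 = 6*3549 + 619 = 21913, q_6 = 6*86 + 15 = 531.
  i=7: a_7=5, p_7 = 5*21913 + 3549 = 113114, q_7 = 5*531 + 86 = 2741.
  i=8: a_8=1, p_8 = 1*113114 + 21913 = 135027, q_8 = 1*2741 + 531 = 3272.
  i=9: a_9=2, p_9 = 2*135027 + 113114 = 383168, q_9 = 2*3272 + 2741 = 9285.
  i=10: a_10=1, p_10 = 1*383168 + 135027 = 518195, q_10 = 1*9285 + 3272 = 12557.
  i=11: a_11=3, p_11 = 3*518195 + 383168 = 1937753, q_11 = 3*12557 + 9285 = 46956.
Check: 1937753^2 - 1703*46956^2 = 3754886689009 - 3754886689008 = 1, so (x, y) = (1937753, 46956) solves the equation, and by the theorem it is the least positive solution.

(x, y) = (1937753, 46956)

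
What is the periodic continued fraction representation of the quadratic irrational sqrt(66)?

[8; (8, 16)]

Write x_i = (sqrt(66) + m_i)/d_i with (m_0, d_0) = (0, 1). a_0 = floor(sqrt(66)) = 8, since 8^2 = 64 <= 66 < 81 = 9^2.
Iterate m_{i+1} = d_i*a_i - m_i, d_{i+1} = (66 - m_{i+1}^2)/d_i, a_{i+1} = floor((a_0 + m_{i+1})/d_{i+1}):
  m_1 = 1*8 - 0 = 8, d_1 = (66 - 8^2)/1 = 2/1 = 2, a_1 = floor((8 + 8)/2) = 8.
  m_2 = 2*8 - 8 = 8, d_2 = (66 - 8^2)/2 = 2/2 = 1, a_2 = floor((8 + 8)/1) = 16.
  m_3 = 1*16 - 8 = 8, d_3 = (66 - 8^2)/1 = 2/1 = 2: (m_3, d_3) = (m_1, d_1) = (8, 2), so from here the quotients repeat a_1, a_2; the period length is 2.
Hence the expansion of sqrt(66) is a_0 = 8 followed by the repeating block 8, 16 (period 2).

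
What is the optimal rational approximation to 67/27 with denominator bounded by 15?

37/15

Expand x = 67/27 as a continued fraction with the Euclidean algorithm:
  67 = 2*27 + 13, so a_0 = 2.
  27 = 2*13 + 1, so a_1 = 2.
  13 = 13*1 + 0, so a_2 = 13.
so x = [2; 2, 13].
Convergents (p_i = a_i*p_{i-1} + p_{i-2}, q_i = a_i*q_{i-1} + q_{i-2} with p_{-2}=0, p_{-1}=1, q_{-2}=1, q_{-1}=0), until the denominator exceeds 15:
  i=0: a_0=2, p_0 = 2*1 + 0 = 2, q_0 = 2*0 + 1 = 1.
  i=1: a_1=2, p_1 = 2*2 + 1 = 5, q_1 = 2*1 + 0 = 2.
  i=2: a_2=13, p_2 = 13*5 + 2 = 67, q_2 = 13*2 + 1 = 27.
q_2 = 27 > 15, so the last convergent with denominator <= 15 is p_1/q_1 = 5/2.
The closest fraction with denominator <= 15 is either p_1/q_1 or the intermediate fraction (k*p_1 + p_0)/(k*q_1 + q_0) with the largest k >= 1 whose denominator stays <= 15; these approach x as k grows, and every other convergent or intermediate fraction in range is farther away.
Largest k: floor((15 - q_0)/q_1) = floor((15 - 1)/2) = 7.
That gives (7*5 + 2)/(7*2 + 1) = 37/15.
Compare the errors: |x - 5/2| = |67*2 - 5*27|/(27*2) = 1/54, and |x - 37/15| = |67*15 - 37*27|/(27*15) = 6/405.
Cross-multiplying, 6*54 = 324 < 405 = 1*405, so 6/405 is smaller: the intermediate fraction 37/15 is closer to x than 5/2.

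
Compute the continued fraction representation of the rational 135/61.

Run the Euclidean algorithm on 135 and 61; the successive quotients are the partial quotients a_0, a_1, ... (each step inverts the fractional part left over by the previous one):
  135 = 2*61 + 13, so a_0 = 2.
  61 = 4*13 + 9, so a_1 = 4.
  13 = 1*9 + 4, so a_2 = 1.
  9 = 2*4 + 1, so a_3 = 2.
  4 = 4*1 + 0, so a_4 = 4.
The remainder reaches 0 after 5 divisions, so the expansion has 5 partial quotients, read off in order.

[2; 4, 1, 2, 4]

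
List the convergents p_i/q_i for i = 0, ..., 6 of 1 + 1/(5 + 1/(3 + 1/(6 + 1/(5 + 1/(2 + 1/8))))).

Using the convergent recurrence p_i = a_i*p_{i-1} + p_{i-2}, q_i = a_i*q_{i-1} + q_{i-2} with p_{-2}=0, p_{-1}=1, q_{-2}=1, q_{-1}=0:
  i=0: a_0=1, p_0 = 1*1 + 0 = 1, q_0 = 1*0 + 1 = 1.
  i=1: a_1=5, p_1 = 5*1 + 1 = 6, q_1 = 5*1 + 0 = 5.
  i=2: a_2=3, p_2 = 3*6 + 1 = 19, q_2 = 3*5 + 1 = 16.
  i=3: a_3=6, p_3 = 6*19 + 6 = 120, q_3 = 6*16 + 5 = 101.
  i=4: a_4=5, p_4 = 5*120 + 19 = 619, q_4 = 5*101 + 16 = 521.
  i=5: a_5=2, p_5 = 2*619 + 120 = 1358, q_5 = 2*521 + 101 = 1143.
  i=6: a_6=8, p_6 = 8*1358 + 619 = 11483, q_6 = 8*1143 + 521 = 9665.

1/1, 6/5, 19/16, 120/101, 619/521, 1358/1143, 11483/9665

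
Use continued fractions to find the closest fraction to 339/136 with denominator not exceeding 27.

5/2

Expand x = 339/136 as a continued fraction with the Euclidean algorithm:
  339 = 2*136 + 67, so a_0 = 2.
  136 = 2*67 + 2, so a_1 = 2.
  67 = 33*2 + 1, so a_2 = 33.
  2 = 2*1 + 0, so a_3 = 2.
so x = [2; 2, 33, 2].
Convergents (p_i = a_i*p_{i-1} + p_{i-2}, q_i = a_i*q_{i-1} + q_{i-2} with p_{-2}=0, p_{-1}=1, q_{-2}=1, q_{-1}=0), until the denominator exceeds 27:
  i=0: a_0=2, p_0 = 2*1 + 0 = 2, q_0 = 2*0 + 1 = 1.
  i=1: a_1=2, p_1 = 2*2 + 1 = 5, q_1 = 2*1 + 0 = 2.
  i=2: a_2=33, p_2 = 33*5 + 2 = 167, q_2 = 33*2 + 1 = 67.
q_2 = 67 > 27, so the last convergent with denominator <= 27 is p_1/q_1 = 5/2.
The closest fraction with denominator <= 27 is either p_1/q_1 or the intermediate fraction (k*p_1 + p_0)/(k*q_1 + q_0) with the largest k >= 1 whose denominator stays <= 27; these approach x as k grows, and every other convergent or intermediate fraction in range is farther away.
Largest k: floor((27 - q_0)/q_1) = floor((27 - 1)/2) = 13.
That gives (13*5 + 2)/(13*2 + 1) = 67/27.
Compare the errors: |x - 5/2| = |339*2 - 5*136|/(136*2) = 2/272, and |x - 67/27| = |339*27 - 67*136|/(136*27) = 41/3672.
Cross-multiplying, 2*3672 = 7344 < 11152 = 41*272, so 2/272 is smaller: the convergent 5/2 is closer to x than 67/27.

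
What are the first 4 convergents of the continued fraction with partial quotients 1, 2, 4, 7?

1/1, 3/2, 13/9, 94/65

Using the convergent recurrence p_i = a_i*p_{i-1} + p_{i-2}, q_i = a_i*q_{i-1} + q_{i-2} with p_{-2}=0, p_{-1}=1, q_{-2}=1, q_{-1}=0:
  i=0: a_0=1, p_0 = 1*1 + 0 = 1, q_0 = 1*0 + 1 = 1.
  i=1: a_1=2, p_1 = 2*1 + 1 = 3, q_1 = 2*1 + 0 = 2.
  i=2: a_2=4, p_2 = 4*3 + 1 = 13, q_2 = 4*2 + 1 = 9.
  i=3: a_3=7, p_3 = 7*13 + 3 = 94, q_3 = 7*9 + 2 = 65.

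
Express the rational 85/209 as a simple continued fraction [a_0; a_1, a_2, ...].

[0; 2, 2, 5, 1, 1, 3]

Run the Euclidean algorithm on 85 and 209; the successive quotients are the partial quotients a_0, a_1, ... (each step inverts the fractional part left over by the previous one):
  85 = 0*209 + 85, so a_0 = 0.
  209 = 2*85 + 39, so a_1 = 2.
  85 = 2*39 + 7, so a_2 = 2.
  39 = 5*7 + 4, so a_3 = 5.
  7 = 1*4 + 3, so a_4 = 1.
  4 = 1*3 + 1, so a_5 = 1.
  3 = 3*1 + 0, so a_6 = 3.
The remainder reaches 0 after 7 divisions, so the expansion has 7 partial quotients, read off in order.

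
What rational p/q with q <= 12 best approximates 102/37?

11/4

Expand x = 102/37 as a continued fraction with the Euclidean algorithm:
  102 = 2*37 + 28, so a_0 = 2.
  37 = 1*28 + 9, so a_1 = 1.
  28 = 3*9 + 1, so a_2 = 3.
  9 = 9*1 + 0, so a_3 = 9.
so x = [2; 1, 3, 9].
Convergents (p_i = a_i*p_{i-1} + p_{i-2}, q_i = a_i*q_{i-1} + q_{i-2} with p_{-2}=0, p_{-1}=1, q_{-2}=1, q_{-1}=0), until the denominator exceeds 12:
  i=0: a_0=2, p_0 = 2*1 + 0 = 2, q_0 = 2*0 + 1 = 1.
  i=1: a_1=1, p_1 = 1*2 + 1 = 3, q_1 = 1*1 + 0 = 1.
  i=2: a_2=3, p_2 = 3*3 + 2 = 11, q_2 = 3*1 + 1 = 4.
  i=3: a_3=9, p_3 = 9*11 + 3 = 102, q_3 = 9*4 + 1 = 37.
q_3 = 37 > 12, so the last convergent with denominator <= 12 is p_2/q_2 = 11/4.
The closest fraction with denominator <= 12 is either p_2/q_2 or the intermediate fraction (k*p_2 + p_1)/(k*q_2 + q_1) with the largest k >= 1 whose denominator stays <= 12; these approach x as k grows, and every other convergent or intermediate fraction in range is farther away.
Largest k: floor((12 - q_1)/q_2) = floor((12 - 1)/4) = 2.
That gives (2*11 + 3)/(2*4 + 1) = 25/9.
Compare the errors: |x - 11/4| = |102*4 - 11*37|/(37*4) = 1/148, and |x - 25/9| = |102*9 - 25*37|/(37*9) = 7/333.
Cross-multiplying, 1*333 = 333 < 1036 = 7*148, so 1/148 is smaller: the convergent 11/4 is closer to x than 25/9.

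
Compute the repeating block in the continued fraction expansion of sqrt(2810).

Write x_i = (sqrt(2810) + m_i)/d_i with (m_0, d_0) = (0, 1). a_0 = floor(sqrt(2810)) = 53, since 53^2 = 2809 <= 2810 < 2916 = 54^2.
Iterate m_{i+1} = d_i*a_i - m_i, d_{i+1} = (2810 - m_{i+1}^2)/d_i, a_{i+1} = floor((a_0 + m_{i+1})/d_{i+1}):
  m_1 = 1*53 - 0 = 53, d_1 = (2810 - 53^2)/1 = 1/1 = 1, a_1 = floor((53 + 53)/1) = 106.
  m_2 = 1*106 - 53 = 53, d_2 = (2810 - 53^2)/1 = 1/1 = 1: (m_2, d_2) = (m_1, d_1) = (53, 1), so from here the quotient a_1 repeats; the period length is 1.
Hence the expansion of sqrt(2810) is a_0 = 53 followed by the repeating block 106 (period 1).

[53; (106)]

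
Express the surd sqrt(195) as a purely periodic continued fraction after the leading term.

Write x_i = (sqrt(195) + m_i)/d_i with (m_0, d_0) = (0, 1). a_0 = floor(sqrt(195)) = 13, since 13^2 = 169 <= 195 < 196 = 14^2.
Iterate m_{i+1} = d_i*a_i - m_i, d_{i+1} = (195 - m_{i+1}^2)/d_i, a_{i+1} = floor((a_0 + m_{i+1})/d_{i+1}):
  m_1 = 1*13 - 0 = 13, d_1 = (195 - 13^2)/1 = 26/1 = 26, a_1 = floor((13 + 13)/26) = 1.
  m_2 = 26*1 - 13 = 13, d_2 = (195 - 13^2)/26 = 26/26 = 1, a_2 = floor((13 + 13)/1) = 26.
  m_3 = 1*26 - 13 = 13, d_3 = (195 - 13^2)/1 = 26/1 = 26: (m_3, d_3) = (m_1, d_1) = (13, 26), so from here the quotients repeat a_1, a_2; the period length is 2.
Hence the expansion of sqrt(195) is a_0 = 13 followed by the repeating block 1, 26 (period 2).

[13; (1, 26)]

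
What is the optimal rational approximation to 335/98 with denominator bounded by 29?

41/12

Expand x = 335/98 as a continued fraction with the Euclidean algorithm:
  335 = 3*98 + 41, so a_0 = 3.
  98 = 2*41 + 16, so a_1 = 2.
  41 = 2*16 + 9, so a_2 = 2.
  16 = 1*9 + 7, so a_3 = 1.
  9 = 1*7 + 2, so a_4 = 1.
  7 = 3*2 + 1, so a_5 = 3.
  2 = 2*1 + 0, so a_6 = 2.
so x = [3; 2, 2, 1, 1, 3, 2].
Convergents (p_i = a_i*p_{i-1} + p_{i-2}, q_i = a_i*q_{i-1} + q_{i-2} with p_{-2}=0, p_{-1}=1, q_{-2}=1, q_{-1}=0), until the denominator exceeds 29:
  i=0: a_0=3, p_0 = 3*1 + 0 = 3, q_0 = 3*0 + 1 = 1.
  i=1: a_1=2, p_1 = 2*3 + 1 = 7, q_1 = 2*1 + 0 = 2.
  i=2: a_2=2, p_2 = 2*7 + 3 = 17, q_2 = 2*2 + 1 = 5.
  i=3: a_3=1, p_3 = 1*17 + 7 = 24, q_3 = 1*5 + 2 = 7.
  i=4: a_4=1, p_4 = 1*24 + 17 = 41, q_4 = 1*7 + 5 = 12.
  i=5: a_5=3, p_5 = 3*41 + 24 = 147, q_5 = 3*12 + 7 = 43.
q_5 = 43 > 29, so the last convergent with denominator <= 29 is p_4/q_4 = 41/12.
The closest fraction with denominator <= 29 is either p_4/q_4 or the intermediate fraction (k*p_4 + p_3)/(k*q_4 + q_3) with the largest k >= 1 whose denominator stays <= 29; these approach x as k grows, and every other convergent or intermediate fraction in range is farther away.
Largest k: floor((29 - q_3)/q_4) = floor((29 - 7)/12) = 1.
That gives (1*41 + 24)/(1*12 + 7) = 65/19.
Compare the errors: |x - 41/12| = |335*12 - 41*98|/(98*12) = 2/1176, and |x - 65/19| = |335*19 - 65*98|/(98*19) = 5/1862.
Cross-multiplying, 2*1862 = 3724 < 5880 = 5*1176, so 2/1176 is smaller: the convergent 41/12 is closer to x than 65/19.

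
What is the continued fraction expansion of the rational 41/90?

Run the Euclidean algorithm on 41 and 90; the successive quotients are the partial quotients a_0, a_1, ... (each step inverts the fractional part left over by the previous one):
  41 = 0*90 + 41, so a_0 = 0.
  90 = 2*41 + 8, so a_1 = 2.
  41 = 5*8 + 1, so a_2 = 5.
  8 = 8*1 + 0, so a_3 = 8.
The remainder reaches 0 after 4 divisions, so the expansion has 4 partial quotients, read off in order.

[0; 2, 5, 8]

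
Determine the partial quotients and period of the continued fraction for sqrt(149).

[12; (4, 1, 5, 3, 3, 5, 1, 4, 24)]

Write x_i = (sqrt(149) + m_i)/d_i with (m_0, d_0) = (0, 1). a_0 = floor(sqrt(149)) = 12, since 12^2 = 144 <= 149 < 169 = 13^2.
Iterate m_{i+1} = d_i*a_i - m_i, d_{i+1} = (149 - m_{i+1}^2)/d_i, a_{i+1} = floor((a_0 + m_{i+1})/d_{i+1}):
  m_1 = 1*12 - 0 = 12, d_1 = (149 - 12^2)/1 = 5/1 = 5, a_1 = floor((12 + 12)/5) = 4.
  m_2 = 5*4 - 12 = 8, d_2 = (149 - 8^2)/5 = 85/5 = 17, a_2 = floor((12 + 8)/17) = 1.
  m_3 = 17*1 - 8 = 9, d_3 = (149 - 9^2)/17 = 68/17 = 4, a_3 = floor((12 + 9)/4) = 5.
  m_4 = 4*5 - 9 = 11, d_4 = (149 - 11^2)/4 = 28/4 = 7, a_4 = floor((12 + 11)/7) = 3.
  m_5 = 7*3 - 11 = 10, d_5 = (149 - 10^2)/7 = 49/7 = 7, a_5 = floor((12 + 10)/7) = 3.
  m_6 = 7*3 - 10 = 11, d_6 = (149 - 11^2)/7 = 28/7 = 4, a_6 = floor((12 + 11)/4) = 5.
  m_7 = 4*5 - 11 = 9, d_7 = (149 - 9^2)/4 = 68/4 = 17, a_7 = floor((12 + 9)/17) = 1.
  m_8 = 17*1 - 9 = 8, d_8 = (149 - 8^2)/17 = 85/17 = 5, a_8 = floor((12 + 8)/5) = 4.
  m_9 = 5*4 - 8 = 12, d_9 = (149 - 12^2)/5 = 5/5 = 1, a_9 = floor((12 + 12)/1) = 24.
  m_10 = 1*24 - 12 = 12, d_10 = (149 - 12^2)/1 = 5/1 = 5: (m_10, d_10) = (m_1, d_1) = (12, 5), so from here the quotients repeat a_1, ..., a_9; the period length is 9.
Hence the expansion of sqrt(149) is a_0 = 12 followed by the repeating block 4, 1, 5, 3, 3, 5, 1, 4, 24 (period 9).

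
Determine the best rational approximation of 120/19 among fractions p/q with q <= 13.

Expand x = 120/19 as a continued fraction with the Euclidean algorithm:
  120 = 6*19 + 6, so a_0 = 6.
  19 = 3*6 + 1, so a_1 = 3.
  6 = 6*1 + 0, so a_2 = 6.
so x = [6; 3, 6].
Convergents (p_i = a_i*p_{i-1} + p_{i-2}, q_i = a_i*q_{i-1} + q_{i-2} with p_{-2}=0, p_{-1}=1, q_{-2}=1, q_{-1}=0), until the denominator exceeds 13:
  i=0: a_0=6, p_0 = 6*1 + 0 = 6, q_0 = 6*0 + 1 = 1.
  i=1: a_1=3, p_1 = 3*6 + 1 = 19, q_1 = 3*1 + 0 = 3.
  i=2: a_2=6, p_2 = 6*19 + 6 = 120, q_2 = 6*3 + 1 = 19.
q_2 = 19 > 13, so the last convergent with denominator <= 13 is p_1/q_1 = 19/3.
The closest fraction with denominator <= 13 is either p_1/q_1 or the intermediate fraction (k*p_1 + p_0)/(k*q_1 + q_0) with the largest k >= 1 whose denominator stays <= 13; these approach x as k grows, and every other convergent or intermediate fraction in range is farther away.
Largest k: floor((13 - q_0)/q_1) = floor((13 - 1)/3) = 4.
That gives (4*19 + 6)/(4*3 + 1) = 82/13.
Compare the errors: |x - 19/3| = |120*3 - 19*19|/(19*3) = 1/57, and |x - 82/13| = |120*13 - 82*19|/(19*13) = 2/247.
Cross-multiplying, 2*57 = 114 < 247 = 1*247, so 2/247 is smaller: the intermediate fraction 82/13 is closer to x than 19/3.

82/13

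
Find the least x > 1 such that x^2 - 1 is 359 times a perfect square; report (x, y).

First expand sqrt(359) as a continued fraction. With x_i = (sqrt(359) + m_i)/d_i and (m_0, d_0) = (0, 1): a_0 = floor(sqrt(359)) = 18, since 18^2 = 324 <= 359 < 361 = 19^2.
Iterate m_{i+1} = d_i*a_i - m_i, d_{i+1} = (359 - m_{i+1}^2)/d_i, a_{i+1} = floor((a_0 + m_{i+1})/d_{i+1}):
  m_1 = 1*18 - 0 = 18, d_1 = (359 - 18^2)/1 = 35/1 = 35, a_1 = floor((18 + 18)/35) = 1.
  m_2 = 35*1 - 18 = 17, d_2 = (359 - 17^2)/35 = 70/35 = 2, a_2 = floor((18 + 17)/2) = 17.
  m_3 = 2*17 - 17 = 17, d_3 = (359 - 17^2)/2 = 70/2 = 35, a_3 = floor((18 + 17)/35) = 1.
  m_4 = 35*1 - 17 = 18, d_4 = (359 - 18^2)/35 = 35/35 = 1, a_4 = floor((18 + 18)/1) = 36.
  m_5 = 1*36 - 18 = 18, d_5 = (359 - 18^2)/1 = 35/1 = 35: (m_5, d_5) = (m_1, d_1) = (18, 35), so from here the quotients repeat a_1, ..., a_4; the period length is 4.
So sqrt(359) = [18; (1, 17, 1, 36)] with period length k = 4.
k is even, so the fundamental solution of x^2 - 359y^2 = 1 is (p_{k-1}, q_{k-1}) = (p_3, q_3); compute convergents through index 3.
Convergents (p_i = a_i*p_{i-1} + p_{i-2}, q_i = a_i*q_{i-1} + q_{i-2} with p_{-2}=0, p_{-1}=1, q_{-2}=1, q_{-1}=0):
  i=0: a_0=18, p_0 = 18*1 + 0 = 18, q_0 = 18*0 + 1 = 1.
  i=1: a_1=1, p_1 = 1*18 + 1 = 19, q_1 = 1*1 + 0 = 1.
  i=2: a_2=17, p_2 = 17*19 + 18 = 341, q_2 = 17*1 + 1 = 18.
  i=3: a_3=1, p_3 = 1*341 + 19 = 360, q_3 = 1*18 + 1 = 19.
Check: 360^2 - 359*19^2 = 129600 - 129599 = 1, so (x, y) = (360, 19) solves the equation, and by the theorem it is the least positive solution.

(x, y) = (360, 19)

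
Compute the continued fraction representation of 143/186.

[0; 1, 3, 3, 14]

Run the Euclidean algorithm on 143 and 186; the successive quotients are the partial quotients a_0, a_1, ... (each step inverts the fractional part left over by the previous one):
  143 = 0*186 + 143, so a_0 = 0.
  186 = 1*143 + 43, so a_1 = 1.
  143 = 3*43 + 14, so a_2 = 3.
  43 = 3*14 + 1, so a_3 = 3.
  14 = 14*1 + 0, so a_4 = 14.
The remainder reaches 0 after 5 divisions, so the expansion has 5 partial quotients, read off in order.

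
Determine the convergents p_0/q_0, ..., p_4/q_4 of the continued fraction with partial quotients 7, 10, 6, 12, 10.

Using the convergent recurrence p_i = a_i*p_{i-1} + p_{i-2}, q_i = a_i*q_{i-1} + q_{i-2} with p_{-2}=0, p_{-1}=1, q_{-2}=1, q_{-1}=0:
  i=0: a_0=7, p_0 = 7*1 + 0 = 7, q_0 = 7*0 + 1 = 1.
  i=1: a_1=10, p_1 = 10*7 + 1 = 71, q_1 = 10*1 + 0 = 10.
  i=2: a_2=6, p_2 = 6*71 + 7 = 433, q_2 = 6*10 + 1 = 61.
  i=3: a_3=12, p_3 = 12*433 + 71 = 5267, q_3 = 12*61 + 10 = 742.
  i=4: a_4=10, p_4 = 10*5267 + 433 = 53103, q_4 = 10*742 + 61 = 7481.

7/1, 71/10, 433/61, 5267/742, 53103/7481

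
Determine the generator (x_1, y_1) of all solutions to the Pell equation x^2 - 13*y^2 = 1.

(x, y) = (649, 180)

First expand sqrt(13) as a continued fraction. With x_i = (sqrt(13) + m_i)/d_i and (m_0, d_0) = (0, 1): a_0 = floor(sqrt(13)) = 3, since 3^2 = 9 <= 13 < 16 = 4^2.
Iterate m_{i+1} = d_i*a_i - m_i, d_{i+1} = (13 - m_{i+1}^2)/d_i, a_{i+1} = floor((a_0 + m_{i+1})/d_{i+1}):
  m_1 = 1*3 - 0 = 3, d_1 = (13 - 3^2)/1 = 4/1 = 4, a_1 = floor((3 + 3)/4) = 1.
  m_2 = 4*1 - 3 = 1, d_2 = (13 - 1^2)/4 = 12/4 = 3, a_2 = floor((3 + 1)/3) = 1.
  m_3 = 3*1 - 1 = 2, d_3 = (13 - 2^2)/3 = 9/3 = 3, a_3 = floor((3 + 2)/3) = 1.
  m_4 = 3*1 - 2 = 1, d_4 = (13 - 1^2)/3 = 12/3 = 4, a_4 = floor((3 + 1)/4) = 1.
  m_5 = 4*1 - 1 = 3, d_5 = (13 - 3^2)/4 = 4/4 = 1, a_5 = floor((3 + 3)/1) = 6.
  m_6 = 1*6 - 3 = 3, d_6 = (13 - 3^2)/1 = 4/1 = 4: (m_6, d_6) = (m_1, d_1) = (3, 4), so from here the quotients repeat a_1, ..., a_5; the period length is 5.
So sqrt(13) = [3; (1, 1, 1, 1, 6)] with period length k = 5.
k is odd, so (p_{k-1}, q_{k-1}) only solves x^2 - 13y^2 = -1 and the fundamental solution of x^2 - 13y^2 = 1 is (p_{2k-1}, q_{2k-1}) = (p_9, q_9); compute convergents through index 9, running through the period twice.
Convergents (p_i = a_i*p_{i-1} + p_{i-2}, q_i = a_i*q_{i-1} + q_{i-2} with p_{-2}=0, p_{-1}=1, q_{-2}=1, q_{-1}=0):
  i=0: a_0=3, p_0 = 3*1 + 0 = 3, q_0 = 3*0 + 1 = 1.
  i=1: a_1=1, p_1 = 1*3 + 1 = 4, q_1 = 1*1 + 0 = 1.
  i=2: a_2=1, p_2 = 1*4 + 3 = 7, q_2 = 1*1 + 1 = 2.
  i=3: a_3=1, p_3 = 1*7 + 4 = 11, q_3 = 1*2 + 1 = 3.
  i=4: a_4=1, p_4 = 1*11 + 7 = 18, q_4 = 1*3 + 2 = 5.
  i=5: a_5=6, p_5 = 6*18 + 11 = 119, q_5 = 6*5 + 3 = 33.
  i=6: a_6=1, p_6 = 1*119 + 18 = 137, q_6 = 1*33 + 5 = 38.
  i=7: a_7=1, p_7 = 1*137 + 119 = 256, q_7 = 1*38 + 33 = 71.
  i=8: a_8=1, p_8 = 1*256 + 137 = 393, q_8 = 1*71 + 38 = 109.
  i=9: a_9=1, p_9 = 1*393 + 256 = 649, q_9 = 1*109 + 71 = 180.
Indeed p_4^2 - 13*q_4^2 = 324 - 325 = -1, not +1.
Check: 649^2 - 13*180^2 = 421201 - 421200 = 1, so (x, y) = (649, 180) solves the equation, and by the theorem it is the least positive solution.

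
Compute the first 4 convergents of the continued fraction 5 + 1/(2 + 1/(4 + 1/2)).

5/1, 11/2, 49/9, 109/20

Using the convergent recurrence p_i = a_i*p_{i-1} + p_{i-2}, q_i = a_i*q_{i-1} + q_{i-2} with p_{-2}=0, p_{-1}=1, q_{-2}=1, q_{-1}=0:
  i=0: a_0=5, p_0 = 5*1 + 0 = 5, q_0 = 5*0 + 1 = 1.
  i=1: a_1=2, p_1 = 2*5 + 1 = 11, q_1 = 2*1 + 0 = 2.
  i=2: a_2=4, p_2 = 4*11 + 5 = 49, q_2 = 4*2 + 1 = 9.
  i=3: a_3=2, p_3 = 2*49 + 11 = 109, q_3 = 2*9 + 2 = 20.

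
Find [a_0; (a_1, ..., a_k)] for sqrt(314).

[17; (1, 2, 1, 1, 2, 1, 34)]

Write x_i = (sqrt(314) + m_i)/d_i with (m_0, d_0) = (0, 1). a_0 = floor(sqrt(314)) = 17, since 17^2 = 289 <= 314 < 324 = 18^2.
Iterate m_{i+1} = d_i*a_i - m_i, d_{i+1} = (314 - m_{i+1}^2)/d_i, a_{i+1} = floor((a_0 + m_{i+1})/d_{i+1}):
  m_1 = 1*17 - 0 = 17, d_1 = (314 - 17^2)/1 = 25/1 = 25, a_1 = floor((17 + 17)/25) = 1.
  m_2 = 25*1 - 17 = 8, d_2 = (314 - 8^2)/25 = 250/25 = 10, a_2 = floor((17 + 8)/10) = 2.
  m_3 = 10*2 - 8 = 12, d_3 = (314 - 12^2)/10 = 170/10 = 17, a_3 = floor((17 + 12)/17) = 1.
  m_4 = 17*1 - 12 = 5, d_4 = (314 - 5^2)/17 = 289/17 = 17, a_4 = floor((17 + 5)/17) = 1.
  m_5 = 17*1 - 5 = 12, d_5 = (314 - 12^2)/17 = 170/17 = 10, a_5 = floor((17 + 12)/10) = 2.
  m_6 = 10*2 - 12 = 8, d_6 = (314 - 8^2)/10 = 250/10 = 25, a_6 = floor((17 + 8)/25) = 1.
  m_7 = 25*1 - 8 = 17, d_7 = (314 - 17^2)/25 = 25/25 = 1, a_7 = floor((17 + 17)/1) = 34.
  m_8 = 1*34 - 17 = 17, d_8 = (314 - 17^2)/1 = 25/1 = 25: (m_8, d_8) = (m_1, d_1) = (17, 25), so from here the quotients repeat a_1, ..., a_7; the period length is 7.
Hence the expansion of sqrt(314) is a_0 = 17 followed by the repeating block 1, 2, 1, 1, 2, 1, 34 (period 7).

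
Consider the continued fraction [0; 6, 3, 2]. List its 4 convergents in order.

0/1, 1/6, 3/19, 7/44

Using the convergent recurrence p_i = a_i*p_{i-1} + p_{i-2}, q_i = a_i*q_{i-1} + q_{i-2} with p_{-2}=0, p_{-1}=1, q_{-2}=1, q_{-1}=0:
  i=0: a_0=0, p_0 = 0*1 + 0 = 0, q_0 = 0*0 + 1 = 1.
  i=1: a_1=6, p_1 = 6*0 + 1 = 1, q_1 = 6*1 + 0 = 6.
  i=2: a_2=3, p_2 = 3*1 + 0 = 3, q_2 = 3*6 + 1 = 19.
  i=3: a_3=2, p_3 = 2*3 + 1 = 7, q_3 = 2*19 + 6 = 44.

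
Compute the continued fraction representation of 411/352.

Run the Euclidean algorithm on 411 and 352; the successive quotients are the partial quotients a_0, a_1, ... (each step inverts the fractional part left over by the previous one):
  411 = 1*352 + 59, so a_0 = 1.
  352 = 5*59 + 57, so a_1 = 5.
  59 = 1*57 + 2, so a_2 = 1.
  57 = 28*2 + 1, so a_3 = 28.
  2 = 2*1 + 0, so a_4 = 2.
The remainder reaches 0 after 5 divisions, so the expansion has 5 partial quotients, read off in order.

[1; 5, 1, 28, 2]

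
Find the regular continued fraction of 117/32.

[3; 1, 1, 1, 10]

Run the Euclidean algorithm on 117 and 32; the successive quotients are the partial quotients a_0, a_1, ... (each step inverts the fractional part left over by the previous one):
  117 = 3*32 + 21, so a_0 = 3.
  32 = 1*21 + 11, so a_1 = 1.
  21 = 1*11 + 10, so a_2 = 1.
  11 = 1*10 + 1, so a_3 = 1.
  10 = 10*1 + 0, so a_4 = 10.
The remainder reaches 0 after 5 divisions, so the expansion has 5 partial quotients, read off in order.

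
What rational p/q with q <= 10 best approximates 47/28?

Expand x = 47/28 as a continued fraction with the Euclidean algorithm:
  47 = 1*28 + 19, so a_0 = 1.
  28 = 1*19 + 9, so a_1 = 1.
  19 = 2*9 + 1, so a_2 = 2.
  9 = 9*1 + 0, so a_3 = 9.
so x = [1; 1, 2, 9].
Convergents (p_i = a_i*p_{i-1} + p_{i-2}, q_i = a_i*q_{i-1} + q_{i-2} with p_{-2}=0, p_{-1}=1, q_{-2}=1, q_{-1}=0), until the denominator exceeds 10:
  i=0: a_0=1, p_0 = 1*1 + 0 = 1, q_0 = 1*0 + 1 = 1.
  i=1: a_1=1, p_1 = 1*1 + 1 = 2, q_1 = 1*1 + 0 = 1.
  i=2: a_2=2, p_2 = 2*2 + 1 = 5, q_2 = 2*1 + 1 = 3.
  i=3: a_3=9, p_3 = 9*5 + 2 = 47, q_3 = 9*3 + 1 = 28.
q_3 = 28 > 10, so the last convergent with denominator <= 10 is p_2/q_2 = 5/3.
The closest fraction with denominator <= 10 is either p_2/q_2 or the intermediate fraction (k*p_2 + p_1)/(k*q_2 + q_1) with the largest k >= 1 whose denominator stays <= 10; these approach x as k grows, and every other convergent or intermediate fraction in range is farther away.
Largest k: floor((10 - q_1)/q_2) = floor((10 - 1)/3) = 3.
That gives (3*5 + 2)/(3*3 + 1) = 17/10.
Compare the errors: |x - 5/3| = |47*3 - 5*28|/(28*3) = 1/84, and |x - 17/10| = |47*10 - 17*28|/(28*10) = 6/280.
Cross-multiplying, 1*280 = 280 < 504 = 6*84, so 1/84 is smaller: the convergent 5/3 is closer to x than 17/10.

5/3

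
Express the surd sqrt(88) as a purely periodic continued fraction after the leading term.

[9; (2, 1, 1, 1, 2, 18)]

Write x_i = (sqrt(88) + m_i)/d_i with (m_0, d_0) = (0, 1). a_0 = floor(sqrt(88)) = 9, since 9^2 = 81 <= 88 < 100 = 10^2.
Iterate m_{i+1} = d_i*a_i - m_i, d_{i+1} = (88 - m_{i+1}^2)/d_i, a_{i+1} = floor((a_0 + m_{i+1})/d_{i+1}):
  m_1 = 1*9 - 0 = 9, d_1 = (88 - 9^2)/1 = 7/1 = 7, a_1 = floor((9 + 9)/7) = 2.
  m_2 = 7*2 - 9 = 5, d_2 = (88 - 5^2)/7 = 63/7 = 9, a_2 = floor((9 + 5)/9) = 1.
  m_3 = 9*1 - 5 = 4, d_3 = (88 - 4^2)/9 = 72/9 = 8, a_3 = floor((9 + 4)/8) = 1.
  m_4 = 8*1 - 4 = 4, d_4 = (88 - 4^2)/8 = 72/8 = 9, a_4 = floor((9 + 4)/9) = 1.
  m_5 = 9*1 - 4 = 5, d_5 = (88 - 5^2)/9 = 63/9 = 7, a_5 = floor((9 + 5)/7) = 2.
  m_6 = 7*2 - 5 = 9, d_6 = (88 - 9^2)/7 = 7/7 = 1, a_6 = floor((9 + 9)/1) = 18.
  m_7 = 1*18 - 9 = 9, d_7 = (88 - 9^2)/1 = 7/1 = 7: (m_7, d_7) = (m_1, d_1) = (9, 7), so from here the quotients repeat a_1, ..., a_6; the period length is 6.
Hence the expansion of sqrt(88) is a_0 = 9 followed by the repeating block 2, 1, 1, 1, 2, 18 (period 6).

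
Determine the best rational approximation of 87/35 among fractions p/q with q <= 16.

5/2

Expand x = 87/35 as a continued fraction with the Euclidean algorithm:
  87 = 2*35 + 17, so a_0 = 2.
  35 = 2*17 + 1, so a_1 = 2.
  17 = 17*1 + 0, so a_2 = 17.
so x = [2; 2, 17].
Convergents (p_i = a_i*p_{i-1} + p_{i-2}, q_i = a_i*q_{i-1} + q_{i-2} with p_{-2}=0, p_{-1}=1, q_{-2}=1, q_{-1}=0), until the denominator exceeds 16:
  i=0: a_0=2, p_0 = 2*1 + 0 = 2, q_0 = 2*0 + 1 = 1.
  i=1: a_1=2, p_1 = 2*2 + 1 = 5, q_1 = 2*1 + 0 = 2.
  i=2: a_2=17, p_2 = 17*5 + 2 = 87, q_2 = 17*2 + 1 = 35.
q_2 = 35 > 16, so the last convergent with denominator <= 16 is p_1/q_1 = 5/2.
The closest fraction with denominator <= 16 is either p_1/q_1 or the intermediate fraction (k*p_1 + p_0)/(k*q_1 + q_0) with the largest k >= 1 whose denominator stays <= 16; these approach x as k grows, and every other convergent or intermediate fraction in range is farther away.
Largest k: floor((16 - q_0)/q_1) = floor((16 - 1)/2) = 7.
That gives (7*5 + 2)/(7*2 + 1) = 37/15.
Compare the errors: |x - 5/2| = |87*2 - 5*35|/(35*2) = 1/70, and |x - 37/15| = |87*15 - 37*35|/(35*15) = 10/525.
Cross-multiplying, 1*525 = 525 < 700 = 10*70, so 1/70 is smaller: the convergent 5/2 is closer to x than 37/15.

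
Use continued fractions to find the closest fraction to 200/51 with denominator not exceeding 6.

4/1

Expand x = 200/51 as a continued fraction with the Euclidean algorithm:
  200 = 3*51 + 47, so a_0 = 3.
  51 = 1*47 + 4, so a_1 = 1.
  47 = 11*4 + 3, so a_2 = 11.
  4 = 1*3 + 1, so a_3 = 1.
  3 = 3*1 + 0, so a_4 = 3.
so x = [3; 1, 11, 1, 3].
Convergents (p_i = a_i*p_{i-1} + p_{i-2}, q_i = a_i*q_{i-1} + q_{i-2} with p_{-2}=0, p_{-1}=1, q_{-2}=1, q_{-1}=0), until the denominator exceeds 6:
  i=0: a_0=3, p_0 = 3*1 + 0 = 3, q_0 = 3*0 + 1 = 1.
  i=1: a_1=1, p_1 = 1*3 + 1 = 4, q_1 = 1*1 + 0 = 1.
  i=2: a_2=11, p_2 = 11*4 + 3 = 47, q_2 = 11*1 + 1 = 12.
q_2 = 12 > 6, so the last convergent with denominator <= 6 is p_1/q_1 = 4/1.
The closest fraction with denominator <= 6 is either p_1/q_1 or the intermediate fraction (k*p_1 + p_0)/(k*q_1 + q_0) with the largest k >= 1 whose denominator stays <= 6; these approach x as k grows, and every other convergent or intermediate fraction in range is farther away.
Largest k: floor((6 - q_0)/q_1) = floor((6 - 1)/1) = 5.
That gives (5*4 + 3)/(5*1 + 1) = 23/6.
Compare the errors: |x - 4/1| = |200*1 - 4*51|/(51*1) = 4/51, and |x - 23/6| = |200*6 - 23*51|/(51*6) = 27/306.
Cross-multiplying, 4*306 = 1224 < 1377 = 27*51, so 4/51 is smaller: the convergent 4/1 is closer to x than 23/6.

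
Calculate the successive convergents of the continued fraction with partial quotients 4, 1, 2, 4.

4/1, 5/1, 14/3, 61/13

Using the convergent recurrence p_i = a_i*p_{i-1} + p_{i-2}, q_i = a_i*q_{i-1} + q_{i-2} with p_{-2}=0, p_{-1}=1, q_{-2}=1, q_{-1}=0:
  i=0: a_0=4, p_0 = 4*1 + 0 = 4, q_0 = 4*0 + 1 = 1.
  i=1: a_1=1, p_1 = 1*4 + 1 = 5, q_1 = 1*1 + 0 = 1.
  i=2: a_2=2, p_2 = 2*5 + 4 = 14, q_2 = 2*1 + 1 = 3.
  i=3: a_3=4, p_3 = 4*14 + 5 = 61, q_3 = 4*3 + 1 = 13.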